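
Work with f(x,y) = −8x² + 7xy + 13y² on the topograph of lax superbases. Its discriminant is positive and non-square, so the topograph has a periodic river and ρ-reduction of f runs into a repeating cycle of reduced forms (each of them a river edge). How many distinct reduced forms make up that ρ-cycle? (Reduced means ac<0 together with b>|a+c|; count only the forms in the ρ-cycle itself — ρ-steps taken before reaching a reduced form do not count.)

D = 465, ⌊√D⌋ = 21
river: ρ → (13,19,-2)
river: ρ → (-2,21,3)
river: ρ → (3,21,-2)
river: ρ → (-2,19,13)
river: ρ → (13,7,-8)
river: ρ → (-8,9,12)
river: ρ → (12,15,-5)
river: ρ → (-5,15,12)
river: ρ → (12,9,-8)
river: ρ → (-8,7,13)
ρ-cycle length = 10 (tail of 0 descent steps not counted)

10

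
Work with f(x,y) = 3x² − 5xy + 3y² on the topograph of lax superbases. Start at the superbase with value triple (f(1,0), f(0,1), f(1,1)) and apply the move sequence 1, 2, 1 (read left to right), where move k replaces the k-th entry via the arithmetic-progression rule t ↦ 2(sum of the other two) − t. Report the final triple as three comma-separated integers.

start (3,3,1) = (f(1,0),f(0,1),f(1,1))
replace slot 1: 2·(3+1) − 3 = 5 → (5,3,1)
replace slot 2: 2·(5+1) − 3 = 9 → (5,9,1)
replace slot 1: 2·(9+1) − 5 = 15 → (15,9,1)

15,9,1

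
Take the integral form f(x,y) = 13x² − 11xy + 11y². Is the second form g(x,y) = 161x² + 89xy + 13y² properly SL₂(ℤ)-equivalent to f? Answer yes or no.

D₁ = -451, D₂ = -451
f: flip: (13,-11,11)→(11,11,13)
f: reduced (well bottom): (11,11,13) with a≤c, −a<b≤a
g: flip: (161,89,13)→(13,-89,161)
g: translate: b→-11 (≡-89 mod 26), so (13,-89,161)→(13,-11,11)
g: flip: (13,-11,11)→(11,11,13)
g: reduced (well bottom): (11,11,13) with a≤c, −a<b≤a
reduced forms (11, 11, 13) vs (11, 11, 13) ⇒ equivalent

yes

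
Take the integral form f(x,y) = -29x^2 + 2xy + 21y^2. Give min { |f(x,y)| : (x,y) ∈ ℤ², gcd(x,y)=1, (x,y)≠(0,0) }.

descent: ρ → (21,40,-10)  [lands on river]
river: ρ → (-10,40,21)
river: ρ → (21,44,-6)
river: ρ → (-6,40,35)
river: ρ → (35,30,-11)
river: ρ → (-11,36,26)
river: ρ → (26,16,-21)
river: ρ → (-21,26,21)
river: ρ → (21,16,-26)
river: ρ → (-26,36,11)
river: ρ → (11,30,-35)
river: ρ → (-35,40,6)
river: ρ → (6,44,-21)
river: ρ → (-21,40,10)
river: ρ → (10,40,-21)
river: ρ → (-21,44,6)
river: ρ → (6,40,-35)
river: ρ → (-35,30,11)
river: ρ → (11,36,-26)
river: ρ → (-26,16,21)
river: ρ → (21,26,-21)
river: ρ → (-21,16,26)
river: ρ → (26,36,-11)
river: ρ → (-11,30,35)
river: ρ → (35,40,-6)
river: ρ → (-6,44,21)
closes: descent 1, river 26
min |a| on river = 6

6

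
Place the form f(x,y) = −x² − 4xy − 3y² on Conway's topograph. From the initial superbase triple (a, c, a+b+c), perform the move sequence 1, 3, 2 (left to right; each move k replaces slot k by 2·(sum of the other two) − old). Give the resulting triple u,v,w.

start (-1,-3,-8) = (f(1,0),f(0,1),f(1,1))
replace slot 1: 2·((-3)+(-8)) − (-1) = -21 → (-21,-3,-8)
replace slot 3: 2·((-21)+(-3)) − (-8) = -40 → (-21,-3,-40)
replace slot 2: 2·((-21)+(-40)) − (-3) = -119 → (-21,-119,-40)

-21,-119,-40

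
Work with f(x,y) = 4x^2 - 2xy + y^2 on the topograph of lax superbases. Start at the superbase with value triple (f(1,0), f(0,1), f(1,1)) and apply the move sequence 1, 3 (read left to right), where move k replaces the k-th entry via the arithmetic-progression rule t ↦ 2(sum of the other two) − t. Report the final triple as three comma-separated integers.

start (4,1,3) = (f(1,0),f(0,1),f(1,1))
replace slot 1: 2·(1+3) − 4 = 4 → (4,1,3)
replace slot 3: 2·(4+1) − 3 = 7 → (4,1,7)

4,1,7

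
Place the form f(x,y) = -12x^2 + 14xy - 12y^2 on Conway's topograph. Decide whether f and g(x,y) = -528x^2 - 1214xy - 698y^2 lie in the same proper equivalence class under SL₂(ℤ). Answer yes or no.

D₁ = -380, D₂ = -380
f is negative-definite; reduce −f:
−f: translate: b→10 (≡-14 mod 24), so (12,-14,12)→(12,10,10)
−f: flip: (12,10,10)→(10,-10,12)
−f: translate: b→10 (≡-10 mod 20), so (10,-10,12)→(10,10,12)
−f: reduced (well bottom): (10,10,12) with a≤c, −a<b≤a
flip sign back: reduced form of f is (-10,-10,-12)
g is negative-definite; reduce −g:
−g: translate: b→158 (≡1214 mod 1056), so (528,1214,698)→(528,158,12)
−g: flip: (528,158,12)→(12,-158,528)
−g: translate: b→10 (≡-158 mod 24), so (12,-158,528)→(12,10,10)
−g: flip: (12,10,10)→(10,-10,12)
−g: translate: b→10 (≡-10 mod 20), so (10,-10,12)→(10,10,12)
−g: reduced (well bottom): (10,10,12) with a≤c, −a<b≤a
flip sign back: reduced form of g is (-10,-10,-12)
reduced forms (-10, -10, -12) vs (-10, -10, -12) ⇒ equivalent

yes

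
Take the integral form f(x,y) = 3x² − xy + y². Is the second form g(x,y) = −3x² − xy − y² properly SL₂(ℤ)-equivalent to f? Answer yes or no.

D₁ = -11, D₂ = -11
f: flip: (3,-1,1)→(1,1,3)
f: reduced (well bottom): (1,1,3) with a≤c, −a<b≤a
g is negative-definite; reduce −g:
−g: flip: (3,1,1)→(1,-1,3)
−g: translate: b→1 (≡-1 mod 2), so (1,-1,3)→(1,1,3)
−g: reduced (well bottom): (1,1,3) with a≤c, −a<b≤a
flip sign back: reduced form of g is (-1,-1,-3)
reduced forms (1, 1, 3) vs (-1, -1, -3) ⇒ inequivalent

no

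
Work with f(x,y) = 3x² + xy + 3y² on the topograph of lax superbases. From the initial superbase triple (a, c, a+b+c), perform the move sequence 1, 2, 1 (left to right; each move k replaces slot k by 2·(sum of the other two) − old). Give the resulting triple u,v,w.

start (3,3,7) = (f(1,0),f(0,1),f(1,1))
replace slot 1: 2·(3+7) − 3 = 17 → (17,3,7)
replace slot 2: 2·(17+7) − 3 = 45 → (17,45,7)
replace slot 1: 2·(45+7) − 17 = 87 → (87,45,7)

87,45,7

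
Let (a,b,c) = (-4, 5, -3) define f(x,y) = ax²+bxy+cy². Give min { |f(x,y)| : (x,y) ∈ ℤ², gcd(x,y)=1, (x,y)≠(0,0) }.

translate: b→3 (≡-5 mod 8), so (4,-5,3)→(4,3,2)
flip: (4,3,2)→(2,-3,4)
translate: b→1 (≡-3 mod 4), so (2,-3,4)→(2,1,3)
reduced (well bottom): (2,1,3) with a≤c, −a<b≤a
well minimum |f| = |-2| = 2 (negative-definite)

2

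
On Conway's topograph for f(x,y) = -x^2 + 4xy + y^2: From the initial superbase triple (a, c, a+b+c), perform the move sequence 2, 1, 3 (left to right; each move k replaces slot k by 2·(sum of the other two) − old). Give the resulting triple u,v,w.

start (-1,1,4) = (f(1,0),f(0,1),f(1,1))
replace slot 2: 2·((-1)+4) − 1 = 5 → (-1,5,4)
replace slot 1: 2·(5+4) − (-1) = 19 → (19,5,4)
replace slot 3: 2·(19+5) − 4 = 44 → (19,5,44)

19,5,44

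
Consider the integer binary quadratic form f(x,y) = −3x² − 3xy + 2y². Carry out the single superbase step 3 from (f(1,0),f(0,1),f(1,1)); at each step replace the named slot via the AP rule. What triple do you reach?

start (-3,2,-4) = (f(1,0),f(0,1),f(1,1))
replace slot 3: 2·((-3)+2) − (-4) = 2 → (-3,2,2)

-3,2,2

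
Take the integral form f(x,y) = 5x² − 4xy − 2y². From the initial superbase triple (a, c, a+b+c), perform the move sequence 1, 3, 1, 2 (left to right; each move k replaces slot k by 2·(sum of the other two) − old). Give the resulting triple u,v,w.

start (5,-2,-1) = (f(1,0),f(0,1),f(1,1))
replace slot 1: 2·((-2)+(-1)) − 5 = -11 → (-11,-2,-1)
replace slot 3: 2·((-11)+(-2)) − (-1) = -25 → (-11,-2,-25)
replace slot 1: 2·((-2)+(-25)) − (-11) = -43 → (-43,-2,-25)
replace slot 2: 2·((-43)+(-25)) − (-2) = -134 → (-43,-134,-25)

-43,-134,-25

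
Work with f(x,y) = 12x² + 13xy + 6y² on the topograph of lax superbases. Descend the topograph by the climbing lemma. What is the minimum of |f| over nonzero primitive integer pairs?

translate: b→-11 (≡13 mod 24), so (12,13,6)→(12,-11,5)
flip: (12,-11,5)→(5,11,12)
translate: b→1 (≡11 mod 10), so (5,11,12)→(5,1,6)
reduced (well bottom): (5,1,6) with a≤c, −a<b≤a
well minimum = a = 5

5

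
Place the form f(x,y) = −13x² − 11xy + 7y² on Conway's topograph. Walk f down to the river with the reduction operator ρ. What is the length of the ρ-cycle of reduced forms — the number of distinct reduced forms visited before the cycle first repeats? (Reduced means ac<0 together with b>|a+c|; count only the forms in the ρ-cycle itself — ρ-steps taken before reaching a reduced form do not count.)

D = 485, ⌊√D⌋ = 22
descent: ρ → (7,11,-13)  [lands on river]
river: ρ → (-13,15,5)
river: ρ → (5,15,-13)
river: ρ → (-13,11,7)
river: ρ → (7,17,-7)
river: ρ → (-7,11,13)
river: ρ → (13,15,-5)
river: ρ → (-5,15,13)
river: ρ → (13,11,-7)
river: ρ → (-7,17,7)
ρ-cycle length = 10 (tail of 1 descent step not counted)

10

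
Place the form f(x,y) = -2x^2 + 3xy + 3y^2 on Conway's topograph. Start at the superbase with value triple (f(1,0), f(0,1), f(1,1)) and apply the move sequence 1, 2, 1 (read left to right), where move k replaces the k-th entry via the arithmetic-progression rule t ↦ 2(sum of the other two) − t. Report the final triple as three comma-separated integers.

start (-2,3,4) = (f(1,0),f(0,1),f(1,1))
replace slot 1: 2·(3+4) − (-2) = 16 → (16,3,4)
replace slot 2: 2·(16+4) − 3 = 37 → (16,37,4)
replace slot 1: 2·(37+4) − 16 = 66 → (66,37,4)

66,37,4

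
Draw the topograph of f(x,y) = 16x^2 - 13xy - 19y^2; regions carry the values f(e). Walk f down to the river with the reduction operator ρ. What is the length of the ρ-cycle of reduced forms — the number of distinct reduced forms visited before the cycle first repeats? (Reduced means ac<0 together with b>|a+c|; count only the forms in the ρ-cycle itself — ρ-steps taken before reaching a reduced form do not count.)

D = 1385, ⌊√D⌋ = 37
descent: ρ → (-19,13,16)  [lands on river]
river: ρ → (16,19,-16)
river: ρ → (-16,13,19)
river: ρ → (19,25,-10)
river: ρ → (-10,35,4)
river: ρ → (4,37,-1)
river: ρ → (-1,37,4)
river: ρ → (4,35,-10)
river: ρ → (-10,25,19)
river: ρ → (19,13,-16)
river: ρ → (-16,19,16)
river: ρ → (16,13,-19)
river: ρ → (-19,25,10)
river: ρ → (10,35,-4)
river: ρ → (-4,37,1)
river: ρ → (1,37,-4)
river: ρ → (-4,35,10)
river: ρ → (10,25,-19)
ρ-cycle length = 18 (tail of 1 descent step not counted)

18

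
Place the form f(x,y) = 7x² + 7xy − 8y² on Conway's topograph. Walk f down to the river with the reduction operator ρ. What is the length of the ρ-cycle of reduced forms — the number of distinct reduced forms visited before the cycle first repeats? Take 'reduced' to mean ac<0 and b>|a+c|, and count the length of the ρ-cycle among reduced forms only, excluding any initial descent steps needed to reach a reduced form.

D = 273, ⌊√D⌋ = 16
river: ρ → (-8,9,6)
river: ρ → (6,15,-2)
river: ρ → (-2,13,13)
river: ρ → (13,13,-2)
river: ρ → (-2,15,6)
river: ρ → (6,9,-8)
river: ρ → (-8,7,7)
river: ρ → (7,7,-8)
ρ-cycle length = 8 (tail of 0 descent steps not counted)

8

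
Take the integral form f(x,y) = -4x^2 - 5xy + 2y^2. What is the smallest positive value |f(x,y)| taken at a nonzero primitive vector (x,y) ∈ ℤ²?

descent: ρ → (2,5,-4)  [lands on river]
river: ρ → (-4,3,3)
river: ρ → (3,3,-4)
river: ρ → (-4,5,2)
river: ρ → (2,7,-1)
river: ρ → (-1,7,2)
closes: descent 1, river 6
min |a| on river = 1

1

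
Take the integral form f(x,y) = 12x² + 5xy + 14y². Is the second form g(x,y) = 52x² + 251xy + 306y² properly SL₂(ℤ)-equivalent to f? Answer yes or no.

D₁ = -647, D₂ = -647
f: reduced (well bottom): (12,5,14) with a≤c, −a<b≤a
g: translate: b→43 (≡251 mod 104), so (52,251,306)→(52,43,12)
g: flip: (52,43,12)→(12,-43,52)
g: translate: b→5 (≡-43 mod 24), so (12,-43,52)→(12,5,14)
g: reduced (well bottom): (12,5,14) with a≤c, −a<b≤a
reduced forms (12, 5, 14) vs (12, 5, 14) ⇒ equivalent

yes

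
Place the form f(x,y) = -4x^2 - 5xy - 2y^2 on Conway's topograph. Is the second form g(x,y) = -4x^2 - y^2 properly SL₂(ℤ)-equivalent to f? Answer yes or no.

D₁ = -7, D₂ = -16
discriminants differ ⇒ not SL₂(ℤ)-equivalent

no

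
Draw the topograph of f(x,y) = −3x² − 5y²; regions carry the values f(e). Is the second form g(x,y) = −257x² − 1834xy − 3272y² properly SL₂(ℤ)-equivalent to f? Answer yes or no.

D₁ = -60, D₂ = -60
f is negative-definite; reduce −f:
−f: reduced (well bottom): (3,0,5) with a≤c, −a<b≤a
flip sign back: reduced form of f is (-3,0,-5)
g is negative-definite; reduce −g:
−g: translate: b→-222 (≡1834 mod 514), so (257,1834,3272)→(257,-222,48)
−g: flip: (257,-222,48)→(48,222,257)
−g: translate: b→30 (≡222 mod 96), so (48,222,257)→(48,30,5)
−g: flip: (48,30,5)→(5,-30,48)
−g: translate: b→0 (≡-30 mod 10), so (5,-30,48)→(5,0,3)
−g: flip: (5,0,3)→(3,0,5)
−g: reduced (well bottom): (3,0,5) with a≤c, −a<b≤a
flip sign back: reduced form of g is (-3,0,-5)
reduced forms (-3, 0, -5) vs (-3, 0, -5) ⇒ equivalent

yes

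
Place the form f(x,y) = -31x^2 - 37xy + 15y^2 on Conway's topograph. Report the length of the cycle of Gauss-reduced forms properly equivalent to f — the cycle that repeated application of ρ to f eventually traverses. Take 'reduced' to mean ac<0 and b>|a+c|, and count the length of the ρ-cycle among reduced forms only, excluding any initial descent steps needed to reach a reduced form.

D = 3229, ⌊√D⌋ = 56
descent: ρ → (15,37,-31)  [lands on river]
river: ρ → (-31,25,21)
river: ρ → (21,17,-35)
river: ρ → (-35,53,3)
river: ρ → (3,55,-17)
river: ρ → (-17,47,15)
river: ρ → (15,43,-23)
river: ρ → (-23,49,9)
river: ρ → (9,41,-43)
river: ρ → (-43,45,7)
river: ρ → (7,53,-15)
river: ρ → (-15,37,31)
river: ρ → (31,25,-21)
river: ρ → (-21,17,35)
river: ρ → (35,53,-3)
river: ρ → (-3,55,17)
river: ρ → (17,47,-15)
river: ρ → (-15,43,23)
river: ρ → (23,49,-9)
river: ρ → (-9,41,43)
river: ρ → (43,45,-7)
river: ρ → (-7,53,15)
ρ-cycle length = 22 (tail of 1 descent step not counted)

22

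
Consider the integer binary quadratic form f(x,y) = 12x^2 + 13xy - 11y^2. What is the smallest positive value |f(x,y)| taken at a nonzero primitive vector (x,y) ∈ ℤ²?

river: ρ → (-11,9,14)
river: ρ → (14,19,-6)
river: ρ → (-6,17,17)
river: ρ → (17,17,-6)
river: ρ → (-6,19,14)
river: ρ → (14,9,-11)
river: ρ → (-11,13,12)
river: ρ → (12,11,-12)
river: ρ → (-12,13,11)
river: ρ → (11,9,-14)
river: ρ → (-14,19,6)
river: ρ → (6,17,-17)
river: ρ → (-17,17,6)
river: ρ → (6,19,-14)
river: ρ → (-14,9,11)
river: ρ → (11,13,-12)
river: ρ → (-12,11,12)
river: ρ → (12,13,-11)
closes: descent 0, river 18
min |a| on river = 6

6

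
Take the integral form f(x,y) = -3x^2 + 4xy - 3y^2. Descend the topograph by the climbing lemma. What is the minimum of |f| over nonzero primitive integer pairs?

translate: b→2 (≡-4 mod 6), so (3,-4,3)→(3,2,2)
flip: (3,2,2)→(2,-2,3)
translate: b→2 (≡-2 mod 4), so (2,-2,3)→(2,2,3)
reduced (well bottom): (2,2,3) with a≤c, −a<b≤a
well minimum |f| = |-2| = 2 (negative-definite)

2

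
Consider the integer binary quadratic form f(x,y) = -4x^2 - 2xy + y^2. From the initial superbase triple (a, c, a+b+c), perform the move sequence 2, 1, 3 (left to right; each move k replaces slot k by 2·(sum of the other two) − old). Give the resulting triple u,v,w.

start (-4,1,-5) = (f(1,0),f(0,1),f(1,1))
replace slot 2: 2·((-4)+(-5)) − 1 = -19 → (-4,-19,-5)
replace slot 1: 2·((-19)+(-5)) − (-4) = -44 → (-44,-19,-5)
replace slot 3: 2·((-44)+(-19)) − (-5) = -121 → (-44,-19,-121)

-44,-19,-121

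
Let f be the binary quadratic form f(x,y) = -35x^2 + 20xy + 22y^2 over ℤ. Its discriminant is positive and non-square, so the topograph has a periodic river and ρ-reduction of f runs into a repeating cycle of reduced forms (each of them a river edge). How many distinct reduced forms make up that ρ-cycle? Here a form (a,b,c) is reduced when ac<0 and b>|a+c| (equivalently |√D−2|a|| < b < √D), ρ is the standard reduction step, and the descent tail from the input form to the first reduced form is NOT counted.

D = 3480, ⌊√D⌋ = 58
river: ρ → (22,24,-33)
river: ρ → (-33,42,13)
river: ρ → (13,36,-42)
river: ρ → (-42,48,7)
river: ρ → (7,50,-35)
river: ρ → (-35,20,22)
ρ-cycle length = 6 (tail of 0 descent steps not counted)

6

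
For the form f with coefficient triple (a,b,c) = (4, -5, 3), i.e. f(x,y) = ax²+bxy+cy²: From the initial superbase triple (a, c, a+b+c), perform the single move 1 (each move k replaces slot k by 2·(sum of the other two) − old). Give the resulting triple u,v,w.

start (4,3,2) = (f(1,0),f(0,1),f(1,1))
replace slot 1: 2·(3+2) − 4 = 6 → (6,3,2)

6,3,2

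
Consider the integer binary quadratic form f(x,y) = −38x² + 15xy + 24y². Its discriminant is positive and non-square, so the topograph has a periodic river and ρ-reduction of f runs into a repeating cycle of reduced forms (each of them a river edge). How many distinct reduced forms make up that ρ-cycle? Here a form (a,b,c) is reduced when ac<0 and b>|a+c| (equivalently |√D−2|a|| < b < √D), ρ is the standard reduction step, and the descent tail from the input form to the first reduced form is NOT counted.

D = 3873, ⌊√D⌋ = 62
river: ρ → (24,33,-29)
river: ρ → (-29,25,28)
river: ρ → (28,31,-26)
river: ρ → (-26,21,33)
river: ρ → (33,45,-14)
river: ρ → (-14,39,42)
river: ρ → (42,45,-11)
river: ρ → (-11,43,46)
river: ρ → (46,49,-8)
river: ρ → (-8,47,52)
river: ρ → (52,57,-3)
river: ρ → (-3,57,52)
river: ρ → (52,47,-8)
river: ρ → (-8,49,46)
river: ρ → (46,43,-11)
river: ρ → (-11,45,42)
river: ρ → (42,39,-14)
river: ρ → (-14,45,33)
river: ρ → (33,21,-26)
river: ρ → (-26,31,28)
river: ρ → (28,25,-29)
river: ρ → (-29,33,24)
river: ρ → (24,15,-38)
river: ρ → (-38,61,1)
river: ρ → (1,61,-38)
river: ρ → (-38,15,24)
ρ-cycle length = 26 (tail of 0 descent steps not counted)

26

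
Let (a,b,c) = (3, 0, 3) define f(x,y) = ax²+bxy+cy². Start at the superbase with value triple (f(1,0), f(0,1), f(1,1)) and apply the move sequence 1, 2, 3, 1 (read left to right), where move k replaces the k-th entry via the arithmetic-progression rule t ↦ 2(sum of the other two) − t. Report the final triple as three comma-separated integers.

start (3,3,6) = (f(1,0),f(0,1),f(1,1))
replace slot 1: 2·(3+6) − 3 = 15 → (15,3,6)
replace slot 2: 2·(15+6) − 3 = 39 → (15,39,6)
replace slot 3: 2·(15+39) − 6 = 102 → (15,39,102)
replace slot 1: 2·(39+102) − 15 = 267 → (267,39,102)

267,39,102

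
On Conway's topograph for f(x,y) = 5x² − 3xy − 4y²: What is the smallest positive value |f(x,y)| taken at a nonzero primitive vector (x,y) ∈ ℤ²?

descent: ρ → (-4,3,5)  [lands on river]
river: ρ → (5,7,-2)
river: ρ → (-2,9,1)
river: ρ → (1,9,-2)
river: ρ → (-2,7,5)
river: ρ → (5,3,-4)
river: ρ → (-4,5,4)
river: ρ → (4,3,-5)
river: ρ → (-5,7,2)
river: ρ → (2,9,-1)
river: ρ → (-1,9,2)
river: ρ → (2,7,-5)
river: ρ → (-5,3,4)
river: ρ → (4,5,-4)
closes: descent 1, river 14
min |a| on river = 1

1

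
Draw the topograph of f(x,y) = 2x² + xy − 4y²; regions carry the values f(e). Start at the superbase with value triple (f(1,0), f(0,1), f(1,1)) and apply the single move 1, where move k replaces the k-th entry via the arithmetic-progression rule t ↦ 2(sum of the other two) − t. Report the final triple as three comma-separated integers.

start (2,-4,-1) = (f(1,0),f(0,1),f(1,1))
replace slot 1: 2·((-4)+(-1)) − 2 = -12 → (-12,-4,-1)

-12,-4,-1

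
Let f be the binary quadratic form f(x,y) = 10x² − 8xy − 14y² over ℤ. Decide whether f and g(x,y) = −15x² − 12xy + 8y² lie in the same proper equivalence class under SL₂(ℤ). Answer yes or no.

D₁ = 624, D₂ = 624
river cycle of f (length 6): (-14, 8, 10), (10, 12, -12), (-12, 12, 10), (10, 8, -14), (-14, 20, 4), (4, 20, -14)
river cycle of g (length 4): (8, 12, -15), (-15, 18, 5), (5, 22, -7), (-7, 20, 8)
cycles differ ⇒ inequivalent

no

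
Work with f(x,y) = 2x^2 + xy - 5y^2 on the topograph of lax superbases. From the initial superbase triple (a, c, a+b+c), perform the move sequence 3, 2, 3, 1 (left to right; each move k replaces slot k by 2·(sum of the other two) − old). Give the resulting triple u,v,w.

start (2,-5,-2) = (f(1,0),f(0,1),f(1,1))
replace slot 3: 2·(2+(-5)) − (-2) = -4 → (2,-5,-4)
replace slot 2: 2·(2+(-4)) − (-5) = 1 → (2,1,-4)
replace slot 3: 2·(2+1) − (-4) = 10 → (2,1,10)
replace slot 1: 2·(1+10) − 2 = 20 → (20,1,10)

20,1,10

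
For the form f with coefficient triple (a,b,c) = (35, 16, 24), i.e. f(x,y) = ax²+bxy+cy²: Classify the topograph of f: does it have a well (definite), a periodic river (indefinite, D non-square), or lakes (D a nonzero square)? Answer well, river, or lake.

D = b²−4ac = 16² − 4·35·24 = -3104
D < 0 ⇒ definite ⇒ every region one sign ⇒ single well

well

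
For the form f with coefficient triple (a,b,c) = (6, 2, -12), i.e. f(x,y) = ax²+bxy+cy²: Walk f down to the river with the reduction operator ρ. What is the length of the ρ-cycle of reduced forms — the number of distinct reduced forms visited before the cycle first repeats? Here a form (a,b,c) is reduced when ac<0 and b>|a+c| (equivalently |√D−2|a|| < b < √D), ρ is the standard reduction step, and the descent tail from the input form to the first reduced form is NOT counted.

D = 292, ⌊√D⌋ = 17
descent: ρ → (-12,-2,6)
descent: ρ → (6,14,-4)  [lands on river]
river: ρ → (-4,10,12)
river: ρ → (12,14,-2)
river: ρ → (-2,14,12)
river: ρ → (12,10,-4)
river: ρ → (-4,14,6)
river: ρ → (6,10,-8)
river: ρ → (-8,6,8)
river: ρ → (8,10,-6)
river: ρ → (-6,14,4)
river: ρ → (4,10,-12)
river: ρ → (-12,14,2)
river: ρ → (2,14,-12)
river: ρ → (-12,10,4)
river: ρ → (4,14,-6)
river: ρ → (-6,10,8)
river: ρ → (8,6,-8)
river: ρ → (-8,10,6)
ρ-cycle length = 18 (tail of 2 descent steps not counted)

18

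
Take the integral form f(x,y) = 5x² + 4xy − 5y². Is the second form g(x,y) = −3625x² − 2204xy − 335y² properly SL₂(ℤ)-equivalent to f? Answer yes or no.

D₁ = 116, D₂ = 116
river cycle of f (length 10): (-5, 6, 4), (4, 10, -1), (-1, 10, 4), (4, 6, -5), (-5, 4, 5), (5, 6, -4), (-4, 10, 1), (1, 10, -4), (-4, 6, 5), (5, 4, -5)
river cycle of g (length 10): (-5, 6, 4), (4, 10, -1), (-1, 10, 4), (4, 6, -5), (-5, 4, 5), (5, 6, -4), (-4, 10, 1), (1, 10, -4), (-4, 6, 5), (5, 4, -5)
cycles coincide ⇒ equivalent

yes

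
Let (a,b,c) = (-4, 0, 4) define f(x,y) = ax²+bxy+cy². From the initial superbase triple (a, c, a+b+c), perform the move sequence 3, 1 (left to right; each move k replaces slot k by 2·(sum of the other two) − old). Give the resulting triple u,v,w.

start (-4,4,0) = (f(1,0),f(0,1),f(1,1))
replace slot 3: 2·((-4)+4) − 0 = 0 → (-4,4,0)
replace slot 1: 2·(4+0) − (-4) = 12 → (12,4,0)

12,4,0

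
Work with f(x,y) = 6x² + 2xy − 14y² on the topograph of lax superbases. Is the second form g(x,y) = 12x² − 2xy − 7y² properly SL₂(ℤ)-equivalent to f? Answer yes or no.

D₁ = 340, D₂ = 340
river cycle of f (length 6): (6, 14, -6), (-6, 10, 10), (10, 10, -6), (-6, 14, 6), (6, 10, -10), (-10, 10, 6)
river cycle of g (length 14): (-7, 16, 3), (3, 14, -12), (-12, 10, 5), (5, 10, -12), (-12, 14, 3), (3, 16, -7), (-7, 12, 7), (7, 16, -3), (-3, 14, 12), (12, 10, -5), … (4 more)
cycles differ ⇒ inequivalent

no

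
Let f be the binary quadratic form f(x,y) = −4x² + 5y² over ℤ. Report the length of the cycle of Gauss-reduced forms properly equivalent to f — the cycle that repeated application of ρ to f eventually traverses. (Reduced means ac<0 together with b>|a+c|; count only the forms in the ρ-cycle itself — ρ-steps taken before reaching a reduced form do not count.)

D = 80, ⌊√D⌋ = 8
descent: ρ → (5,0,-4)
descent: ρ → (-4,8,1)  [lands on river]
river: ρ → (1,8,-4)
ρ-cycle length = 2 (tail of 2 descent steps not counted)

2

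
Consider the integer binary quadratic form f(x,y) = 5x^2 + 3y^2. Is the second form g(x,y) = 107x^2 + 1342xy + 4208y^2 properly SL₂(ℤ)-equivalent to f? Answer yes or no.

D₁ = -60, D₂ = -60
f: flip: (5,0,3)→(3,0,5)
f: reduced (well bottom): (3,0,5) with a≤c, −a<b≤a
g: translate: b→58 (≡1342 mod 214), so (107,1342,4208)→(107,58,8)
g: flip: (107,58,8)→(8,-58,107)
g: translate: b→6 (≡-58 mod 16), so (8,-58,107)→(8,6,3)
g: flip: (8,6,3)→(3,-6,8)
g: translate: b→0 (≡-6 mod 6), so (3,-6,8)→(3,0,5)
g: reduced (well bottom): (3,0,5) with a≤c, −a<b≤a
reduced forms (3, 0, 5) vs (3, 0, 5) ⇒ equivalent

yes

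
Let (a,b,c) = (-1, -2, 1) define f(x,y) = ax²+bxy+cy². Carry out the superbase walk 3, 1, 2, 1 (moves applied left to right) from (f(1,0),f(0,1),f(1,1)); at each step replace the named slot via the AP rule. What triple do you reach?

start (-1,1,-2) = (f(1,0),f(0,1),f(1,1))
replace slot 3: 2·((-1)+1) − (-2) = 2 → (-1,1,2)
replace slot 1: 2·(1+2) − (-1) = 7 → (7,1,2)
replace slot 2: 2·(7+2) − 1 = 17 → (7,17,2)
replace slot 1: 2·(17+2) − 7 = 31 → (31,17,2)

31,17,2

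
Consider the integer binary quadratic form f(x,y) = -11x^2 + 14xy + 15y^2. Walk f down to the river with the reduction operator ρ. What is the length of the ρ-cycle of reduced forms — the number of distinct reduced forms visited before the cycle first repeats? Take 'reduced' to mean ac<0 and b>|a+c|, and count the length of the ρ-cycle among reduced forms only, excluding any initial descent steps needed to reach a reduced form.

D = 856, ⌊√D⌋ = 29
river: ρ → (15,16,-10)
river: ρ → (-10,24,7)
river: ρ → (7,18,-19)
river: ρ → (-19,20,6)
river: ρ → (6,28,-3)
river: ρ → (-3,26,15)
river: ρ → (15,4,-14)
river: ρ → (-14,24,5)
river: ρ → (5,26,-9)
river: ρ → (-9,28,2)
river: ρ → (2,28,-9)
river: ρ → (-9,26,5)
river: ρ → (5,24,-14)
river: ρ → (-14,4,15)
river: ρ → (15,26,-3)
river: ρ → (-3,28,6)
river: ρ → (6,20,-19)
river: ρ → (-19,18,7)
river: ρ → (7,24,-10)
river: ρ → (-10,16,15)
river: ρ → (15,14,-11)
river: ρ → (-11,8,18)
river: ρ → (18,28,-1)
river: ρ → (-1,28,18)
river: ρ → (18,8,-11)
river: ρ → (-11,14,15)
ρ-cycle length = 26 (tail of 0 descent steps not counted)

26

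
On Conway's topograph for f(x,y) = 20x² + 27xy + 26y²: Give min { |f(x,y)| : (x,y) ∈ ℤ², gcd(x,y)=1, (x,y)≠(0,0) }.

translate: b→-13 (≡27 mod 40), so (20,27,26)→(20,-13,19)
flip: (20,-13,19)→(19,13,20)
reduced (well bottom): (19,13,20) with a≤c, −a<b≤a
well minimum = a = 19

19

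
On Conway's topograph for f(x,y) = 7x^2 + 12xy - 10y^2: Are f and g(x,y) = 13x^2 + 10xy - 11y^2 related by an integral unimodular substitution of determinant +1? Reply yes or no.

D₁ = 424, D₂ = 672
discriminants differ ⇒ not SL₂(ℤ)-equivalent

no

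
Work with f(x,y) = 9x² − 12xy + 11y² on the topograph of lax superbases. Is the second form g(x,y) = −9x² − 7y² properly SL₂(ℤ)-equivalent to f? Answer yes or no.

D₁ = -252, D₂ = -252
f: translate: b→6 (≡-12 mod 18), so (9,-12,11)→(9,6,8)
f: flip: (9,6,8)→(8,-6,9)
f: reduced (well bottom): (8,-6,9) with a≤c, −a<b≤a
g is negative-definite; reduce −g:
−g: flip: (9,0,7)→(7,0,9)
−g: reduced (well bottom): (7,0,9) with a≤c, −a<b≤a
flip sign back: reduced form of g is (-7,0,-9)
reduced forms (8, -6, 9) vs (-7, 0, -9) ⇒ inequivalent

no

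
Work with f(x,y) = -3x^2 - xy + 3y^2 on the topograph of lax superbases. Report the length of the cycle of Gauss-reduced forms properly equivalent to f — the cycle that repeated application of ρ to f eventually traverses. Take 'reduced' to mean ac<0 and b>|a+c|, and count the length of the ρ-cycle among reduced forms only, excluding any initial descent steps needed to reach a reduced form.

D = 37, ⌊√D⌋ = 6
descent: ρ → (3,1,-3)  [lands on river]
river: ρ → (-3,5,1)
river: ρ → (1,5,-3)
river: ρ → (-3,1,3)
river: ρ → (3,5,-1)
river: ρ → (-1,5,3)
ρ-cycle length = 6 (tail of 1 descent step not counted)

6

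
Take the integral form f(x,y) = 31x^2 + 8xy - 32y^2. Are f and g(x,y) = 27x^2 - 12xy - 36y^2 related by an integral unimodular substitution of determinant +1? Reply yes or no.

D₁ = 4032, D₂ = 4032
river cycle of f (length 6): (-32, 56, 7), (7, 56, -32), (-32, 8, 31), (31, 54, -9), (-9, 54, 31), (31, 8, -32)
river cycle of g (length 6): (-36, 12, 27), (27, 42, -21), (-21, 42, 27), (27, 12, -36), (-36, 60, 3), (3, 60, -36)
cycles differ ⇒ inequivalent

no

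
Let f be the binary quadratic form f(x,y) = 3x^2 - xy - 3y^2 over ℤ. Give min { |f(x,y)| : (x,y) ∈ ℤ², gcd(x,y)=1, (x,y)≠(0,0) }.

descent: ρ → (-3,1,3)  [lands on river]
river: ρ → (3,5,-1)
river: ρ → (-1,5,3)
river: ρ → (3,1,-3)
river: ρ → (-3,5,1)
river: ρ → (1,5,-3)
closes: descent 1, river 6
min |a| on river = 1

1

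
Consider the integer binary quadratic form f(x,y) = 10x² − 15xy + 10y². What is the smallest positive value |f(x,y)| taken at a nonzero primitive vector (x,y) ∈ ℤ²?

translate: b→5 (≡-15 mod 20), so (10,-15,10)→(10,5,5)
flip: (10,5,5)→(5,-5,10)
translate: b→5 (≡-5 mod 10), so (5,-5,10)→(5,5,10)
reduced (well bottom): (5,5,10) with a≤c, −a<b≤a
well minimum = a = 5

5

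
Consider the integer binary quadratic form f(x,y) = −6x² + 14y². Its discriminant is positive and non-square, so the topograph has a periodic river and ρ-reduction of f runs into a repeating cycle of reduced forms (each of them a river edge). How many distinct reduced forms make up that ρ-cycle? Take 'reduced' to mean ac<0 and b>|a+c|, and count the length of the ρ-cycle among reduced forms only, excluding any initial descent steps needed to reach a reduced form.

D = 336, ⌊√D⌋ = 18
descent: ρ → (14,0,-6)
descent: ρ → (-6,12,8)  [lands on river]
river: ρ → (8,4,-10)
river: ρ → (-10,16,2)
river: ρ → (2,16,-10)
river: ρ → (-10,4,8)
river: ρ → (8,12,-6)
ρ-cycle length = 6 (tail of 2 descent steps not counted)

6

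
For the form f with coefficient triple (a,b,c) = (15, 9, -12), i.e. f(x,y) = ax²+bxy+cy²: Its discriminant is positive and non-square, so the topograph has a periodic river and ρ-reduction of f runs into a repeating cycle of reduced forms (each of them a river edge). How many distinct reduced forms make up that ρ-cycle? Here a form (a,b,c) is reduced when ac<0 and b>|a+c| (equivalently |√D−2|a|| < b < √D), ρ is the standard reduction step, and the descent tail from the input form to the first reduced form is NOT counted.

D = 801, ⌊√D⌋ = 28
river: ρ → (-12,15,12)
river: ρ → (12,9,-15)
river: ρ → (-15,21,6)
river: ρ → (6,27,-3)
river: ρ → (-3,27,6)
river: ρ → (6,21,-15)
river: ρ → (-15,9,12)
river: ρ → (12,15,-12)
river: ρ → (-12,9,15)
river: ρ → (15,21,-6)
river: ρ → (-6,27,3)
river: ρ → (3,27,-6)
river: ρ → (-6,21,15)
river: ρ → (15,9,-12)
ρ-cycle length = 14 (tail of 0 descent steps not counted)

14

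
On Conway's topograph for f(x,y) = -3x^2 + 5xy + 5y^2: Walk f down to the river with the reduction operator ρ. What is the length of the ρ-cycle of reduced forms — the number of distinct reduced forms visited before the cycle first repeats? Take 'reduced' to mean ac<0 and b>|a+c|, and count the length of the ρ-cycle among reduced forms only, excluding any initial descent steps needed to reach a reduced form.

D = 85, ⌊√D⌋ = 9
river: ρ → (5,5,-3)
river: ρ → (-3,7,3)
river: ρ → (3,5,-5)
river: ρ → (-5,5,3)
river: ρ → (3,7,-3)
river: ρ → (-3,5,5)
ρ-cycle length = 6 (tail of 0 descent steps not counted)

6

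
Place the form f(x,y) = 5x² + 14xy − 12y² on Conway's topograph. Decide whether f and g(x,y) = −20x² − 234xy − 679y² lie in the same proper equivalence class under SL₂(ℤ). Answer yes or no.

D₁ = 436, D₂ = 436
river cycle of f (length 30): (-12, 10, 7), (7, 18, -4), (-4, 14, 15), (15, 16, -3), (-3, 20, 3), (3, 16, -15), (-15, 14, 4), (4, 18, -7), (-7, 10, 12), (12, 14, -5), … (20 more)
river cycle of g (length 30): (5, 14, -12), (-12, 10, 7), (7, 18, -4), (-4, 14, 15), (15, 16, -3), (-3, 20, 3), (3, 16, -15), (-15, 14, 4), (4, 18, -7), (-7, 10, 12), … (20 more)
cycles coincide ⇒ equivalent

yes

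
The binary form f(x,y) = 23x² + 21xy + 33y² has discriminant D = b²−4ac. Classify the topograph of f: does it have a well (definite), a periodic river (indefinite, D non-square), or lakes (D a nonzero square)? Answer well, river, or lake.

D = b²−4ac = 21² − 4·23·33 = -2595
D < 0 ⇒ definite ⇒ every region one sign ⇒ single well

well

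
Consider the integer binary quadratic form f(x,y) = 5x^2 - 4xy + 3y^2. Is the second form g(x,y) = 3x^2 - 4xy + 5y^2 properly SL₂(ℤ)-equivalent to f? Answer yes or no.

D₁ = -44, D₂ = -44
f: flip: (5,-4,3)→(3,4,5)
f: translate: b→-2 (≡4 mod 6), so (3,4,5)→(3,-2,4)
f: reduced (well bottom): (3,-2,4) with a≤c, −a<b≤a
g: translate: b→2 (≡-4 mod 6), so (3,-4,5)→(3,2,4)
g: reduced (well bottom): (3,2,4) with a≤c, −a<b≤a
reduced forms (3, -2, 4) vs (3, 2, 4) ⇒ inequivalent

no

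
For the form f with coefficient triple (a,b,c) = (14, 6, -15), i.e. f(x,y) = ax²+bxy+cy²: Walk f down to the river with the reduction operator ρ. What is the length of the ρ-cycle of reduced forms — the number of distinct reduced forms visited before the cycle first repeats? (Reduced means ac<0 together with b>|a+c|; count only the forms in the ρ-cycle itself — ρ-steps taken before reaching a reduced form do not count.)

D = 876, ⌊√D⌋ = 29
river: ρ → (-15,24,5)
river: ρ → (5,26,-10)
river: ρ → (-10,14,17)
river: ρ → (17,20,-7)
river: ρ → (-7,22,14)
river: ρ → (14,6,-15)
ρ-cycle length = 6 (tail of 0 descent steps not counted)

6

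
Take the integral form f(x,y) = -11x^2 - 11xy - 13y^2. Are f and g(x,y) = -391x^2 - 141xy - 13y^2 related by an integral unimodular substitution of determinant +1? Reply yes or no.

D₁ = -451, D₂ = -451
f is negative-definite; reduce −f:
−f: reduced (well bottom): (11,11,13) with a≤c, −a<b≤a
flip sign back: reduced form of f is (-11,-11,-13)
g is negative-definite; reduce −g:
−g: flip: (391,141,13)→(13,-141,391)
−g: translate: b→-11 (≡-141 mod 26), so (13,-141,391)→(13,-11,11)
−g: flip: (13,-11,11)→(11,11,13)
−g: reduced (well bottom): (11,11,13) with a≤c, −a<b≤a
flip sign back: reduced form of g is (-11,-11,-13)
reduced forms (-11, -11, -13) vs (-11, -11, -13) ⇒ equivalent

yes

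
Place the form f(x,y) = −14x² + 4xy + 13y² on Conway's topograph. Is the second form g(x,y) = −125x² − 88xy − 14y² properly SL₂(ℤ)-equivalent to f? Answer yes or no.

D₁ = 744, D₂ = 744
river cycle of f (length 10): (13, 22, -5), (-5, 18, 21), (21, 24, -2), (-2, 24, 21), (21, 18, -5), (-5, 22, 13), (13, 4, -14), (-14, 24, 3), (3, 24, -14), (-14, 4, 13)
river cycle of g (length 10): (-14, 4, 13), (13, 22, -5), (-5, 18, 21), (21, 24, -2), (-2, 24, 21), (21, 18, -5), (-5, 22, 13), (13, 4, -14), (-14, 24, 3), (3, 24, -14)
cycles coincide ⇒ equivalent

yes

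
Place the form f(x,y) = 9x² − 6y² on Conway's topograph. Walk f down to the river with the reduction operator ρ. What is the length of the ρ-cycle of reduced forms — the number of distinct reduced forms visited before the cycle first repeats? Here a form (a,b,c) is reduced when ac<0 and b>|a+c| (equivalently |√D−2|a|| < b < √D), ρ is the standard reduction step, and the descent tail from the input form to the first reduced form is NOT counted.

D = 216, ⌊√D⌋ = 14
descent: ρ → (-6,12,3)  [lands on river]
river: ρ → (3,12,-6)
ρ-cycle length = 2 (tail of 1 descent step not counted)

2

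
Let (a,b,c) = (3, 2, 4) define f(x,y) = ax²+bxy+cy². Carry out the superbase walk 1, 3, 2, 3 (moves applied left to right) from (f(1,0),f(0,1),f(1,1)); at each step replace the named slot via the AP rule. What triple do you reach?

start (3,4,9) = (f(1,0),f(0,1),f(1,1))
replace slot 1: 2·(4+9) − 3 = 23 → (23,4,9)
replace slot 3: 2·(23+4) − 9 = 45 → (23,4,45)
replace slot 2: 2·(23+45) − 4 = 132 → (23,132,45)
replace slot 3: 2·(23+132) − 45 = 265 → (23,132,265)

23,132,265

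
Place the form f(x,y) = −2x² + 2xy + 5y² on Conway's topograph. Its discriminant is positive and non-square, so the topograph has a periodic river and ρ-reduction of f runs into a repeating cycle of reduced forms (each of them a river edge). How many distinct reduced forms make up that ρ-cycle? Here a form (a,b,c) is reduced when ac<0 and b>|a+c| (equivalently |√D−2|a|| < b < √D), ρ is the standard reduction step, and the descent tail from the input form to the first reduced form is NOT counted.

D = 44, ⌊√D⌋ = 6
descent: ρ → (5,-2,-2)
descent: ρ → (-2,6,1)  [lands on river]
river: ρ → (1,6,-2)
ρ-cycle length = 2 (tail of 2 descent steps not counted)

2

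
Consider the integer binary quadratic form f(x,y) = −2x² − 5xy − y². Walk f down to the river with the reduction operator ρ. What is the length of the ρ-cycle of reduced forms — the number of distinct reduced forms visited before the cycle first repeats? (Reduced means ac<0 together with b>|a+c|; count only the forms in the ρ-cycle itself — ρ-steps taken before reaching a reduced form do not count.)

D = 17, ⌊√D⌋ = 4
descent: ρ → (-1,3,2)  [lands on river]
river: ρ → (2,1,-2)
river: ρ → (-2,3,1)
river: ρ → (1,3,-2)
river: ρ → (-2,1,2)
river: ρ → (2,3,-1)
ρ-cycle length = 6 (tail of 1 descent step not counted)

6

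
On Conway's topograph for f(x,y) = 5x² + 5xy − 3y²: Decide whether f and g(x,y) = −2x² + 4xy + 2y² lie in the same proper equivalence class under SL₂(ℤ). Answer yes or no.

D₁ = 85, D₂ = 32
discriminants differ ⇒ not SL₂(ℤ)-equivalent

no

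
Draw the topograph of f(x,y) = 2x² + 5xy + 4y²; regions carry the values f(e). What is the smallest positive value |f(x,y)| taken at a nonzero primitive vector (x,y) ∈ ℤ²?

translate: b→1 (≡5 mod 4), so (2,5,4)→(2,1,1)
flip: (2,1,1)→(1,-1,2)
translate: b→1 (≡-1 mod 2), so (1,-1,2)→(1,1,2)
reduced (well bottom): (1,1,2) with a≤c, −a<b≤a
well minimum = a = 1

1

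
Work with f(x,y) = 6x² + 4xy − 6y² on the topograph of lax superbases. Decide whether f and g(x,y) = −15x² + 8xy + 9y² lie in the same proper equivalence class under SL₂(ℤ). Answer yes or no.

D₁ = 160, D₂ = 604
discriminants differ ⇒ not SL₂(ℤ)-equivalent

no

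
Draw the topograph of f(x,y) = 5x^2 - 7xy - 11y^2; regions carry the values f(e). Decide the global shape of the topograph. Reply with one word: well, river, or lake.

D = b²−4ac = (-7)² − 4·5·(-11) = 269
D > 0 non-square ⇒ indefinite ⇒ periodic river

river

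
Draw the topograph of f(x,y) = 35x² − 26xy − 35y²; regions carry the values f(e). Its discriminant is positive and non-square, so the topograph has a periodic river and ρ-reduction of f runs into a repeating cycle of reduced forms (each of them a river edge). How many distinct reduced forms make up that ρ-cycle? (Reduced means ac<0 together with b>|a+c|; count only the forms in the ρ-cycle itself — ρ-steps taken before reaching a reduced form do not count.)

D = 5576, ⌊√D⌋ = 74
descent: ρ → (-35,26,35)  [lands on river]
river: ρ → (35,44,-26)
river: ρ → (-26,60,19)
river: ρ → (19,54,-35)
river: ρ → (-35,16,38)
river: ρ → (38,60,-13)
river: ρ → (-13,70,13)
river: ρ → (13,60,-38)
river: ρ → (-38,16,35)
river: ρ → (35,54,-19)
river: ρ → (-19,60,26)
river: ρ → (26,44,-35)
ρ-cycle length = 12 (tail of 1 descent step not counted)

12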